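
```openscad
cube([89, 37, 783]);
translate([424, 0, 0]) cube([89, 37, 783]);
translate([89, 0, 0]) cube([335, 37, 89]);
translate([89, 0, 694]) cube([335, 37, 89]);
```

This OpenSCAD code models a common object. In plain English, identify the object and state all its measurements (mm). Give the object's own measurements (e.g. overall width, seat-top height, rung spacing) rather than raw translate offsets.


A rectangular picture frame lying in the x–z plane (depth along y). The opening is 335 mm wide (x) by 605 mm tall (z), surrounded by a border 89 mm wide on all four sides. The frame is 37 mm deep and is made of two full-height vertical stiles with two horizontal rails fitted between them.


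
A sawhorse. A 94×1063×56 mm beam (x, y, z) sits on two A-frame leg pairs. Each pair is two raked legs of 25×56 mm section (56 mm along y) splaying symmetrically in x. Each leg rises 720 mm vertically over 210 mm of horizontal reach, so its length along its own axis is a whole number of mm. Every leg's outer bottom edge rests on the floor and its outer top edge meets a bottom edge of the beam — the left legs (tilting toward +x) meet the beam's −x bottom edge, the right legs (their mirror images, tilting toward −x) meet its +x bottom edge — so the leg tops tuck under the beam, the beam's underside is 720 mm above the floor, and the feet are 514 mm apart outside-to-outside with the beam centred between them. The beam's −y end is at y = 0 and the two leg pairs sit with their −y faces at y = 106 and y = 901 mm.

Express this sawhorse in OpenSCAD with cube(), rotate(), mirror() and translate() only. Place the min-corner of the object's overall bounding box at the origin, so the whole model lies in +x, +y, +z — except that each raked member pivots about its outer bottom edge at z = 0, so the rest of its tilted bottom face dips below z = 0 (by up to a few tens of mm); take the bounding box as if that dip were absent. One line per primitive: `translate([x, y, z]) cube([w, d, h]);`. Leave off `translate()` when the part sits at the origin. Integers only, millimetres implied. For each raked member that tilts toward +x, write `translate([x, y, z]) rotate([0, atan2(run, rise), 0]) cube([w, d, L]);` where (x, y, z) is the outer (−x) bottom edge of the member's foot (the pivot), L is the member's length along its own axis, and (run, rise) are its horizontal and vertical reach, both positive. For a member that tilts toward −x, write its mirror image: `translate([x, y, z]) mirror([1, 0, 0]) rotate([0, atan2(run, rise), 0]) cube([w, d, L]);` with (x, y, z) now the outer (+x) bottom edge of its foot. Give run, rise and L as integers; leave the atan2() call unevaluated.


translate([210, 0, 720]) cube([94, 1063, 56]);
translate([0, 106, 0]) rotate([0, atan2(210, 720), 0]) cube([25, 56, 750]);
translate([514, 106, 0]) mirror([1, 0, 0]) rotate([0, atan2(210, 720), 0]) cube([25, 56, 750]);
translate([0, 901, 0]) rotate([0, atan2(210, 720), 0]) cube([25, 56, 750]);
translate([514, 901, 0]) mirror([1, 0, 0]) rotate([0, atan2(210, 720), 0]) cube([25, 56, 750]);


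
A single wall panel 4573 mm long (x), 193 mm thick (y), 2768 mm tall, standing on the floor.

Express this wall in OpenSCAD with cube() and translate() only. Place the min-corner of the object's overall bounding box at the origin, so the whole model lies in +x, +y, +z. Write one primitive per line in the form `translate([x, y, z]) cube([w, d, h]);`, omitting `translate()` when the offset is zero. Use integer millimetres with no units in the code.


cube([4573, 193, 2768]);


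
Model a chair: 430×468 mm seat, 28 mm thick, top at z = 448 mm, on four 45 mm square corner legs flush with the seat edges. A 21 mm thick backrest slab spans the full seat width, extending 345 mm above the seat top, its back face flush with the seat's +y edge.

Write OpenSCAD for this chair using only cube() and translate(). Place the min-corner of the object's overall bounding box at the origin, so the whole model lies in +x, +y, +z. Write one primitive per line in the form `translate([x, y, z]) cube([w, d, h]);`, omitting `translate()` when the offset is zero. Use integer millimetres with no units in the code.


translate([0, 0, 420]) cube([430, 468, 28]);
cube([45, 45, 420]);
translate([385, 0, 0]) cube([45, 45, 420]);
translate([0, 423, 0]) cube([45, 45, 420]);
translate([385, 423, 0]) cube([45, 45, 420]);
translate([0, 447, 448]) cube([430, 21, 345]);


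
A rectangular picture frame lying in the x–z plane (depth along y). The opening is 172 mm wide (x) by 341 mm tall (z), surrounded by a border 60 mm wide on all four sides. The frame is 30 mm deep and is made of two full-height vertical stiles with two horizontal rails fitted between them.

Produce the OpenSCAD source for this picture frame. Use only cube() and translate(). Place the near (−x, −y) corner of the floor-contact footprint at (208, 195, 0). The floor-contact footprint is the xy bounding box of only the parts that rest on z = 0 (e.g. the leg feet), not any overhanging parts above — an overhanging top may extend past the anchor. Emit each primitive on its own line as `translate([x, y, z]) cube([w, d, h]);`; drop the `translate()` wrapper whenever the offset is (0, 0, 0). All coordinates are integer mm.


translate([208, 195, 0]) cube([60, 30, 461]);
translate([440, 195, 0]) cube([60, 30, 461]);
translate([268, 195, 0]) cube([172, 30, 60]);
translate([268, 195, 401]) cube([172, 30, 60]);


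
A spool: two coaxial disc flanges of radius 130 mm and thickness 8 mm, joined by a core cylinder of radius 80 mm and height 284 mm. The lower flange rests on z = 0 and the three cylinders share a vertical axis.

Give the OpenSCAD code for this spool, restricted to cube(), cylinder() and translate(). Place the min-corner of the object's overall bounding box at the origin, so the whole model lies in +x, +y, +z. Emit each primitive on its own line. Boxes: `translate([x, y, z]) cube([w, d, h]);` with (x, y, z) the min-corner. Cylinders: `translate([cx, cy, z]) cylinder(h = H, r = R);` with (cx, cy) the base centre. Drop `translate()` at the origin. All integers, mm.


translate([130, 130, 0]) cylinder(h = 8, r = 130);
translate([130, 130, 8]) cylinder(h = 284, r = 80);
translate([130, 130, 292]) cylinder(h = 8, r = 130);


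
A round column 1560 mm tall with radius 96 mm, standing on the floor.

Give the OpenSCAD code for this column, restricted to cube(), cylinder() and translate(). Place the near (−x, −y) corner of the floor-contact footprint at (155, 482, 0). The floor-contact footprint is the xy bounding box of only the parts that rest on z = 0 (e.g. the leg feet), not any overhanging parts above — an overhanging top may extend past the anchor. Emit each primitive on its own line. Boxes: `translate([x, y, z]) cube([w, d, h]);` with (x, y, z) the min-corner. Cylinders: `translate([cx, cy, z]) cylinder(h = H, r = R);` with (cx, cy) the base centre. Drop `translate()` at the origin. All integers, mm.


translate([251, 578, 0]) cylinder(h = 1560, r = 96);


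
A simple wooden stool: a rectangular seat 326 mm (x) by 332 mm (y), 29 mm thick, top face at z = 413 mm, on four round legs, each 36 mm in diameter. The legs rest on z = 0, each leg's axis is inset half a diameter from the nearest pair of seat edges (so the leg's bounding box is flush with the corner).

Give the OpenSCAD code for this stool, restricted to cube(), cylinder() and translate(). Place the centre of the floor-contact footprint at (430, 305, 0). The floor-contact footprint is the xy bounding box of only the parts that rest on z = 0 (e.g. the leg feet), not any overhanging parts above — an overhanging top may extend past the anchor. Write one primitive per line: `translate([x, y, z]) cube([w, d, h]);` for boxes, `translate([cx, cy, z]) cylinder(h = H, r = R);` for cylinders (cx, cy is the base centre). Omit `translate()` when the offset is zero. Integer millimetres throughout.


// leg_h = 413 - 29 = 384
translate([267, 139, 384]) cube([326, 332, 29]);
translate([285, 157, 0]) cylinder(h = 384, r = 18);
translate([575, 157, 0]) cylinder(h = 384, r = 18);
translate([285, 453, 0]) cylinder(h = 384, r = 18);
translate([575, 453, 0]) cylinder(h = 384, r = 18);


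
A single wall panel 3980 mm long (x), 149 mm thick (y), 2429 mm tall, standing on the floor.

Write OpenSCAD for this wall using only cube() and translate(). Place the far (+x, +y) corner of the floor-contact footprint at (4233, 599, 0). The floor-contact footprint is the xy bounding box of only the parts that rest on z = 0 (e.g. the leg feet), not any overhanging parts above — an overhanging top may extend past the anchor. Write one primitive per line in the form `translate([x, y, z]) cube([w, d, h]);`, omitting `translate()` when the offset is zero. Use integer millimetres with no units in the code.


translate([253, 450, 0]) cube([3980, 149, 2429]);


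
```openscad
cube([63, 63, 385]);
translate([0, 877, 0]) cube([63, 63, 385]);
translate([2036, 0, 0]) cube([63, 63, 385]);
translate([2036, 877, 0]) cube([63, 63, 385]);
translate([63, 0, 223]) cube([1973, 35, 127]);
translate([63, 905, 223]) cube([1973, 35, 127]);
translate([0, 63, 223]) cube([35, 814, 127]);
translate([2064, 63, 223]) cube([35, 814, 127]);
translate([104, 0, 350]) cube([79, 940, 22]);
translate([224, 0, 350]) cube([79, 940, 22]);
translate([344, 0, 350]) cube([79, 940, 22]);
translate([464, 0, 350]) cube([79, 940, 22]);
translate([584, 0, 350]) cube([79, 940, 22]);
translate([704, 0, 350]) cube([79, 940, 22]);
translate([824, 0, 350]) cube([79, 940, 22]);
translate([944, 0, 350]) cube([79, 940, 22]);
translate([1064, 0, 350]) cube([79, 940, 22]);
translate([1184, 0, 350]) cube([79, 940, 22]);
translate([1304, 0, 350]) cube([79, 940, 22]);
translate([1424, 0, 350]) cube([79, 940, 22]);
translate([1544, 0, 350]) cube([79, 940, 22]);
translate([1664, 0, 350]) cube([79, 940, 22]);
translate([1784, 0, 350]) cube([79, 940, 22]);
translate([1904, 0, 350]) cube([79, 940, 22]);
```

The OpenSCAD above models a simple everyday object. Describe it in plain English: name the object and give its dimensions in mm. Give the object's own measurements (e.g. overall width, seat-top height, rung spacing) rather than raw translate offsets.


A bed frame 2099 mm long (x) by 940 mm wide (y). Four 63×63 mm corner posts, 385 mm tall, at the corners of the footprint. Four rails of 35 mm thickness and 127 mm height run between adjacent posts with their undersides at z = 223 mm, their outer faces flush with the outside of the frame (the two x-running rails run between the posts' inner faces; the two y-running rails run between the posts' inner faces). 16 slats, each 79 mm wide (x) and 22 mm thick, lie across the top of the two x-running rails, running the full 940 mm width of the frame in y; along x they sit between the end posts with a 41 mm gap after the −x posts and between neighbouring slats, leaving 53 mm before the +x posts.


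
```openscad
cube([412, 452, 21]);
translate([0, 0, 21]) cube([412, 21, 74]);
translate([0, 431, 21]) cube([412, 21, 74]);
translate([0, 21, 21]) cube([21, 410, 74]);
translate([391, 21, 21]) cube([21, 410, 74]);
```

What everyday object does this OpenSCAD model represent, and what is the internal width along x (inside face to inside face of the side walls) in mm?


An open box. The internal width is 370 mm.

A 412×452 base slab with four walls standing on it — an open box. The base is 412 mm wide and the walls are 21 mm thick, so the internal width is 412 − 2 × 21 = 370 mm.


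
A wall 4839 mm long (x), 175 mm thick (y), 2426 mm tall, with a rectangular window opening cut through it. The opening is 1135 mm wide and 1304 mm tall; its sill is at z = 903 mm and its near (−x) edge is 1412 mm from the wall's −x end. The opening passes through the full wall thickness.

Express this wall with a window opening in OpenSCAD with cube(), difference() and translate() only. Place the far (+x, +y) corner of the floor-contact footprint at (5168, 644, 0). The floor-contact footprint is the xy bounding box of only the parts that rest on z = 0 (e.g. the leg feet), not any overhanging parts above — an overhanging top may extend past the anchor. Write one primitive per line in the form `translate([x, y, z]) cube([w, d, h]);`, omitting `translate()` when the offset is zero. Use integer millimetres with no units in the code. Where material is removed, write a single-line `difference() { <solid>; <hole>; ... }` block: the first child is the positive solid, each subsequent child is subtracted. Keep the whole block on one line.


difference() { translate([329, 469, 0]) cube([4839, 175, 2426]); translate([1741, 469, 903]) cube([1135, 175, 1304]); }


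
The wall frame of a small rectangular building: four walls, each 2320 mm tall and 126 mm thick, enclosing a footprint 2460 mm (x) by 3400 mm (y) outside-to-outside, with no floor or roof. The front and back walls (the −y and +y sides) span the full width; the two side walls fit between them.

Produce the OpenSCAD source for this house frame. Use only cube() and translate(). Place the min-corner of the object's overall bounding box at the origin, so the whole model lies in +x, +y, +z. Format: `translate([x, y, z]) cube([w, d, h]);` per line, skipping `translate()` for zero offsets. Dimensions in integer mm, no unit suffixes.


cube([2460, 126, 2320]);
translate([0, 3274, 0]) cube([2460, 126, 2320]);
translate([0, 126, 0]) cube([126, 3148, 2320]);
translate([2334, 126, 0]) cube([126, 3148, 2320]);


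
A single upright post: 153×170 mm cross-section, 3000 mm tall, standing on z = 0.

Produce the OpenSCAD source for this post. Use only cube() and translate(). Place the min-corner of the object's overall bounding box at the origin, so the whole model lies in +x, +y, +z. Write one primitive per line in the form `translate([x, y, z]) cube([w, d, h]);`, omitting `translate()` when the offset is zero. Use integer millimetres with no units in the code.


cube([153, 170, 3000]);


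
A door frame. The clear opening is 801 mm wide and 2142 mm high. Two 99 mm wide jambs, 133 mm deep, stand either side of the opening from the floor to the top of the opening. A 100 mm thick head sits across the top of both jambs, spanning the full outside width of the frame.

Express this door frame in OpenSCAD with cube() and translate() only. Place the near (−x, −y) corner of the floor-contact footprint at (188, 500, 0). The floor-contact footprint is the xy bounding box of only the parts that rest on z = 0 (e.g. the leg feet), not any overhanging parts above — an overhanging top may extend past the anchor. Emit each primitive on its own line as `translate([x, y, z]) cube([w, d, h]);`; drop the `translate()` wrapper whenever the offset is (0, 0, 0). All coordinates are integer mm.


translate([188, 500, 0]) cube([99, 133, 2142]);
translate([1088, 500, 0]) cube([99, 133, 2142]);
translate([188, 500, 2142]) cube([999, 133, 100]);


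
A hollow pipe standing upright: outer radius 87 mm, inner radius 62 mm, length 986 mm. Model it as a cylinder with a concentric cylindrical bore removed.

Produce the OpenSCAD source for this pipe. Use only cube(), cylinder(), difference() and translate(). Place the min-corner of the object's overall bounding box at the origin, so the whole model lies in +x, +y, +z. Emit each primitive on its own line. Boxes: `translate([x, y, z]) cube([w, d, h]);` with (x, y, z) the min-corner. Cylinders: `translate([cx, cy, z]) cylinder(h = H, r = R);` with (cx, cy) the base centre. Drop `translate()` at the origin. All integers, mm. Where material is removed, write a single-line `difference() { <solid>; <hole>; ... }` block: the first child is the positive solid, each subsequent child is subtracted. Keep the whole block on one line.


difference() { translate([87, 87, 0]) cylinder(h = 986, r = 87); translate([87, 87, 0]) cylinder(h = 986, r = 62); }


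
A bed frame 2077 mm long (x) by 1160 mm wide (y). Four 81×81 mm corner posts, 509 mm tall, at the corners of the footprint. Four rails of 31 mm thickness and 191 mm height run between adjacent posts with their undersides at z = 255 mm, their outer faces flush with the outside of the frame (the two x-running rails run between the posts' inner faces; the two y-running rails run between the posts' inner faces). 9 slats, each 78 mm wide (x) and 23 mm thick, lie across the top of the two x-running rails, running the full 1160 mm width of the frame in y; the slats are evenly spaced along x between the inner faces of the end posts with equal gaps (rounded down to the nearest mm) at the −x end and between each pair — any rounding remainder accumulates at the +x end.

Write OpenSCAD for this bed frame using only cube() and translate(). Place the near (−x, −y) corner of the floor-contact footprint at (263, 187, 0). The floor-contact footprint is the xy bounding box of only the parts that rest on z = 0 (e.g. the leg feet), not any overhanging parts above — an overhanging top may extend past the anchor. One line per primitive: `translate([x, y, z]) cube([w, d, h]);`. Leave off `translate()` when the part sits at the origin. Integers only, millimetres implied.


translate([263, 187, 0]) cube([81, 81, 509]);
translate([263, 1266, 0]) cube([81, 81, 509]);
translate([2259, 187, 0]) cube([81, 81, 509]);
translate([2259, 1266, 0]) cube([81, 81, 509]);
translate([344, 187, 255]) cube([1915, 31, 191]);
translate([344, 1316, 255]) cube([1915, 31, 191]);
translate([263, 268, 255]) cube([31, 998, 191]);
translate([2309, 268, 255]) cube([31, 998, 191]);
translate([465, 187, 446]) cube([78, 1160, 23]);
translate([664, 187, 446]) cube([78, 1160, 23]);
translate([863, 187, 446]) cube([78, 1160, 23]);
translate([1062, 187, 446]) cube([78, 1160, 23]);
translate([1261, 187, 446]) cube([78, 1160, 23]);
translate([1460, 187, 446]) cube([78, 1160, 23]);
translate([1659, 187, 446]) cube([78, 1160, 23]);
translate([1858, 187, 446]) cube([78, 1160, 23]);
translate([2057, 187, 446]) cube([78, 1160, 23]);


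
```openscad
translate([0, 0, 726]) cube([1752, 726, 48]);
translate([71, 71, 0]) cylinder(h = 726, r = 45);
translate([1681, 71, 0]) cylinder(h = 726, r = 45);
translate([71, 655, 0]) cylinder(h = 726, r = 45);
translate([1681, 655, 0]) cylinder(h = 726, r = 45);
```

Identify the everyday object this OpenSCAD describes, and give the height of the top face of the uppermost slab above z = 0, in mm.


A table. The table height is 774 mm.

A 1752×726×48 slab sits at z = 726 on four Ø90 mm round legs — a table. The top surface is at 726 + 48 = 774 mm.


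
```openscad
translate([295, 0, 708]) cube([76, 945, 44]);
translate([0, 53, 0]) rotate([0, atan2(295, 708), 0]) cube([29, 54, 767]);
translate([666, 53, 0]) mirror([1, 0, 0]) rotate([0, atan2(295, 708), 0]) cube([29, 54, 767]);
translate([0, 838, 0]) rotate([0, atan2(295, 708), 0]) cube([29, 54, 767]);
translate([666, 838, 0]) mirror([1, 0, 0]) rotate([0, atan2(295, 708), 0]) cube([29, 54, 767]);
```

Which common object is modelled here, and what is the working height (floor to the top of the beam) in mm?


A sawhorse. The overall height is 752 mm.

A beam across two mirrored pairs of raked legs — a sawhorse. The beam's underside is at z = 708 (matching the legs' vertical rise in atan2(295, 708)) and the beam is 44 mm tall, so its top is at 708 + 44 = 752 mm. The raked legs top out at the beam's underside, so that is the highest point.


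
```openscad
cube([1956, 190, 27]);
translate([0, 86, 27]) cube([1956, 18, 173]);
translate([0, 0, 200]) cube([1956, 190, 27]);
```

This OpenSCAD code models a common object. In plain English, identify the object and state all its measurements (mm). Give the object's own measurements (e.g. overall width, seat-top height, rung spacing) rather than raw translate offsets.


An I-beam lying along x, 1956 mm long. Overall section height 227 mm. Two flanges 190 mm wide (y) and 27 mm thick, one on the floor and one at the top; a web 18 mm thick runs between them, centred on the flange width.


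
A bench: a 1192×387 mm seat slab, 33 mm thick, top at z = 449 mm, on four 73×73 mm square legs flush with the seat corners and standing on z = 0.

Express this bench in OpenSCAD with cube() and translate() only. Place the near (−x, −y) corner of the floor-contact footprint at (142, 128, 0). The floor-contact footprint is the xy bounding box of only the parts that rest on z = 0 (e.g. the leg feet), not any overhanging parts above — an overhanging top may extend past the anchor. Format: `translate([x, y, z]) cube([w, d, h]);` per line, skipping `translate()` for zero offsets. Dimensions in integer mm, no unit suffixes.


translate([142, 128, 416]) cube([1192, 387, 33]);
translate([142, 128, 0]) cube([73, 73, 416]);
translate([142, 442, 0]) cube([73, 73, 416]);
translate([1261, 128, 0]) cube([73, 73, 416]);
translate([1261, 442, 0]) cube([73, 73, 416]);


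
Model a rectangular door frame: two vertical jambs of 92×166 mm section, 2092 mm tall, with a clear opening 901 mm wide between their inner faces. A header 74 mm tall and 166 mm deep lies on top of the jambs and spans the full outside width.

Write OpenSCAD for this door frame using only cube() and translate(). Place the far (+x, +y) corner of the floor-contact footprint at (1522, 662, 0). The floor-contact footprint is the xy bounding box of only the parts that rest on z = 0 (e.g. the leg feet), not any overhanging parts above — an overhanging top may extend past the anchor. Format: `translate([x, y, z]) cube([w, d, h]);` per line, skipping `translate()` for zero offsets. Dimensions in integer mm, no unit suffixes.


translate([437, 496, 0]) cube([92, 166, 2092]);
translate([1430, 496, 0]) cube([92, 166, 2092]);
translate([437, 496, 2092]) cube([1085, 166, 74]);


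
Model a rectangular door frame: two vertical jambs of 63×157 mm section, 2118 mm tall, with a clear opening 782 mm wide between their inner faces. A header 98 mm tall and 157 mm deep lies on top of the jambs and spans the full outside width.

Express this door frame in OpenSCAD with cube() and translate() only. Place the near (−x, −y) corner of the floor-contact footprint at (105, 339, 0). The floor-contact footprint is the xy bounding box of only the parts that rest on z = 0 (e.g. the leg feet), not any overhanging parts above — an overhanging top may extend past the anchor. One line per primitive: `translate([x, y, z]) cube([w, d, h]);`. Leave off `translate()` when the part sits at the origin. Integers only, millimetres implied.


translate([105, 339, 0]) cube([63, 157, 2118]);
translate([950, 339, 0]) cube([63, 157, 2118]);
translate([105, 339, 2118]) cube([908, 157, 98]);


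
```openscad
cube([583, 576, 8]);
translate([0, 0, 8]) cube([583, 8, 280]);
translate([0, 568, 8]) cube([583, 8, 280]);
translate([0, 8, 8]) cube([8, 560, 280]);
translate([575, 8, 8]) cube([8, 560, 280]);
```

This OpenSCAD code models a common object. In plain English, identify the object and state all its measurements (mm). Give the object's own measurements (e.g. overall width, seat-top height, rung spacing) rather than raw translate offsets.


An open-topped rectangular box: outside dimensions 583×576×288 mm, with a uniform wall and base thickness of 8 mm. The base is a full 583×576 slab on the floor; four walls sit on top of the base. The front and back walls (the −y and +y sides) span the full width; the two side walls fit between them.


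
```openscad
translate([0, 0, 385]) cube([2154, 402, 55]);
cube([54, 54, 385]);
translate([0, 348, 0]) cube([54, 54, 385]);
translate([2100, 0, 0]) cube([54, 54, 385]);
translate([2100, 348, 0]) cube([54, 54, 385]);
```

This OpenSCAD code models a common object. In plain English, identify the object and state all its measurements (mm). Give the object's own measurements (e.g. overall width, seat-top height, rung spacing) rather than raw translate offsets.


A long wooden bench with a 2154 mm (x) × 402 mm (y) seat, 55 mm thick, its top surface 440 mm above the floor. Four 54 mm square legs at the seat corners, flush with the edges, run from z = 0 to the seat underside.


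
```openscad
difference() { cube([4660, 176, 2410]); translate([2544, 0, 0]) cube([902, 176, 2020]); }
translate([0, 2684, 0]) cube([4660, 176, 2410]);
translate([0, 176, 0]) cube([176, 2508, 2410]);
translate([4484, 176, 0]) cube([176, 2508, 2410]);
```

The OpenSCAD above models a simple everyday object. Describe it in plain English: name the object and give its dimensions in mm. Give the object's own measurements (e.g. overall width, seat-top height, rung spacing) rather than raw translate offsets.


A single room: four walls, each 2410 mm tall and 176 mm thick, enclosing an outside footprint 4660×2860 mm (x × y), no floor or roof. The front and back walls (−y and +y sides) run the full x-width; the side walls fit between their inner faces. A door opening 902 mm wide and 2020 mm tall is cut through the front wall from the floor up, its −x edge 2544 mm from the wall's −x end.


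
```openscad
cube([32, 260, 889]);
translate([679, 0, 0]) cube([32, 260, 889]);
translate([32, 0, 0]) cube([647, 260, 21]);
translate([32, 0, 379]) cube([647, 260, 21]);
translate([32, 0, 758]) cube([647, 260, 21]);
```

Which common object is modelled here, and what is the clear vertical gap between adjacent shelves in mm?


A bookshelf. The clear shelf gap is 358 mm.

Two tall side panels with 3 horizontal boards between them — a bookshelf. The first two shelf undersides are at z = 0 and z = 379; with shelf thickness 21, the clear gap is 379 − 0 − 21 = 358 mm.


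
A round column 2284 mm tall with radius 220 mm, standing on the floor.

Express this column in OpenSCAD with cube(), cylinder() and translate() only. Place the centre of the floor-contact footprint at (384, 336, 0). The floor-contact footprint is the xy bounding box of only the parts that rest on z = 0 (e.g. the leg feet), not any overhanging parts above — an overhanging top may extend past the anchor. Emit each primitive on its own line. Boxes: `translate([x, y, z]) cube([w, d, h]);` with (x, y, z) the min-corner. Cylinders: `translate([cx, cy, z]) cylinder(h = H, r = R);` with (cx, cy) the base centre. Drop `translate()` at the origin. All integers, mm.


translate([384, 336, 0]) cylinder(h = 2284, r = 220);


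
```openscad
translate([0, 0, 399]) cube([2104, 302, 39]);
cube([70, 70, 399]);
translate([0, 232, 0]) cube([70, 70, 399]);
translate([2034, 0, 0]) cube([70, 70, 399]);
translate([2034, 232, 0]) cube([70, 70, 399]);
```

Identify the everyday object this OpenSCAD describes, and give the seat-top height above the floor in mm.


A bench. The seat-top height is 438 mm.

A long slab on four corner posts — a bench. The slab sits at z = 399 with thickness 39, so the top is 399 + 39 = 438 mm.


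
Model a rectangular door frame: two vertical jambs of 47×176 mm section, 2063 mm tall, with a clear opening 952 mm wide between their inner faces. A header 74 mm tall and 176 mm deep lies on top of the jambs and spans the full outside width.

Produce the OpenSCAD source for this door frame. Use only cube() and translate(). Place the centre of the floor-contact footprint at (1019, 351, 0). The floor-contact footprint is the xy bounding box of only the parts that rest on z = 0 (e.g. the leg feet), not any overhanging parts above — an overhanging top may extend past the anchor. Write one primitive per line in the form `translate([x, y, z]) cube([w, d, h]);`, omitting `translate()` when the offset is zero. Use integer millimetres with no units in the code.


translate([496, 263, 0]) cube([47, 176, 2063]);
translate([1495, 263, 0]) cube([47, 176, 2063]);
translate([496, 263, 2063]) cube([1046, 176, 74]);


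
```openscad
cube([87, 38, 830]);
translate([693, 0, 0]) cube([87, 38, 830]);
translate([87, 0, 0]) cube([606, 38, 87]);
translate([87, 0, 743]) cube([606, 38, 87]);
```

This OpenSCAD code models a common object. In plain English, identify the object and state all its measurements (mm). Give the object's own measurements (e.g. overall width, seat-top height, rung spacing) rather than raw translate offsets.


A rectangular picture frame lying in the x–z plane (depth along y). The opening is 606 mm wide (x) by 656 mm tall (z), surrounded by a border 87 mm wide on all four sides. The frame is 38 mm deep and is made of two full-height vertical stiles with two horizontal rails fitted between them.


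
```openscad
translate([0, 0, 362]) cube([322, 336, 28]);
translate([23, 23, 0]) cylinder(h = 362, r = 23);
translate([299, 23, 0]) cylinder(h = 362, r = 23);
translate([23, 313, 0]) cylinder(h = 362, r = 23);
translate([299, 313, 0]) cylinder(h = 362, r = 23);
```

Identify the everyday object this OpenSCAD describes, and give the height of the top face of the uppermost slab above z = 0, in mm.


A stool. The seat height is 390 mm.

A 322×336×28 slab at z = 362 on four corner cylinders — a stool. The seat top is 362 + 28 = 390 mm.


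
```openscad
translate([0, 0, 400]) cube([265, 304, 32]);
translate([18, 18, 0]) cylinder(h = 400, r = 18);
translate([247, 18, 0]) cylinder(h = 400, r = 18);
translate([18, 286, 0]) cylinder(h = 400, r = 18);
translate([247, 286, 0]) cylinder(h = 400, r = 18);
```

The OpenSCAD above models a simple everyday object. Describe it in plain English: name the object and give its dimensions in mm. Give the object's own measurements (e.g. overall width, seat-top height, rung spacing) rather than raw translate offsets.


A simple wooden stool: a rectangular seat 265 mm (x) by 304 mm (y), 32 mm thick, top face at z = 432 mm, on four round legs, each 36 mm in diameter. The legs rest on z = 0, each leg's axis is inset half a diameter from the nearest pair of seat edges (so the leg's bounding box is flush with the corner).


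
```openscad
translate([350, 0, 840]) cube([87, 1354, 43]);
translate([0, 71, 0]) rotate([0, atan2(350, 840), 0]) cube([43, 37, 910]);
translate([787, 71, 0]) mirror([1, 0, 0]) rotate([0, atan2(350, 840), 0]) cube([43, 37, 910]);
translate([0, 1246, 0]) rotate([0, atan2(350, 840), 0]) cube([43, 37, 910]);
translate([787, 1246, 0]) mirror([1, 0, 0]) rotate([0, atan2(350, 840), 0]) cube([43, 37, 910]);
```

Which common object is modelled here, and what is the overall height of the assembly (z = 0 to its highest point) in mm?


A sawhorse. The overall height is 883 mm.

A beam across two mirrored pairs of raked legs — a sawhorse. The beam's underside is at z = 840 (matching the legs' vertical rise in atan2(350, 840)) and the beam is 43 mm tall, so its top is at 840 + 43 = 883 mm. The raked legs top out at the beam's underside, so that is the highest point.


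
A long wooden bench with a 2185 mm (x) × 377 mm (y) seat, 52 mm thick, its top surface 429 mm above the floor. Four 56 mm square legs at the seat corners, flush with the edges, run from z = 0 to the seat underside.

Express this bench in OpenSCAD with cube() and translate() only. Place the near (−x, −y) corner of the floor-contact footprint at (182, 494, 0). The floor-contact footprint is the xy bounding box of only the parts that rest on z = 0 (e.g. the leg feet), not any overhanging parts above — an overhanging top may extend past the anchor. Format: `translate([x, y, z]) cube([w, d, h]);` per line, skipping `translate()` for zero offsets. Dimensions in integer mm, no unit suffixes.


// leg_h = 429 − 52 = 377
translate([182, 494, 377]) cube([2185, 377, 52]);
translate([182, 494, 0]) cube([56, 56, 377]);
translate([182, 815, 0]) cube([56, 56, 377]);
translate([2311, 494, 0]) cube([56, 56, 377]);
translate([2311, 815, 0]) cube([56, 56, 377]);


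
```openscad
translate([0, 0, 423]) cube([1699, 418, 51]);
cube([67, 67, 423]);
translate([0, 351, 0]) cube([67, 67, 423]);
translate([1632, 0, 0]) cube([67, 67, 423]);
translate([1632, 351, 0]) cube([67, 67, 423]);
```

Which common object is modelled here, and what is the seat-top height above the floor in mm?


A bench. The seat-top height is 474 mm.

A long slab on four corner posts — a bench. The slab sits at z = 423 with thickness 51, so the top is 423 + 51 = 474 mm.


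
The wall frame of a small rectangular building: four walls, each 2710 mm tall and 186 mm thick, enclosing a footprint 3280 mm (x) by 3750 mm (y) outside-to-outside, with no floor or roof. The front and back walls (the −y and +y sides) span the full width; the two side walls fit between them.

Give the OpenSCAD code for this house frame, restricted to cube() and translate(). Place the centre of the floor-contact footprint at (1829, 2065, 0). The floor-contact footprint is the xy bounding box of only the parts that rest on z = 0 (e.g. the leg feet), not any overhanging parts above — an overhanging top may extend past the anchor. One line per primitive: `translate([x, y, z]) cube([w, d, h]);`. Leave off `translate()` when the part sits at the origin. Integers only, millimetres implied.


translate([189, 190, 0]) cube([3280, 186, 2710]);
translate([189, 3754, 0]) cube([3280, 186, 2710]);
translate([189, 376, 0]) cube([186, 3378, 2710]);
translate([3283, 376, 0]) cube([186, 3378, 2710]);


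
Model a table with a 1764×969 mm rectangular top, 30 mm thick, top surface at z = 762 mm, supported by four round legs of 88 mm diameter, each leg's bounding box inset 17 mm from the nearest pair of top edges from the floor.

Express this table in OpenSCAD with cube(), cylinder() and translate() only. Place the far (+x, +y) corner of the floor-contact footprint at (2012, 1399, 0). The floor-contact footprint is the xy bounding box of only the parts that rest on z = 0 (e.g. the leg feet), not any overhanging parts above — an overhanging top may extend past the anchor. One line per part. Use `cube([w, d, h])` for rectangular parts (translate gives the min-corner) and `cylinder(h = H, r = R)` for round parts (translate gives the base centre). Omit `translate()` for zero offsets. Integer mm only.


translate([265, 447, 732]) cube([1764, 969, 30]);
translate([326, 508, 0]) cylinder(h = 732, r = 44);
translate([1968, 508, 0]) cylinder(h = 732, r = 44);
translate([326, 1355, 0]) cylinder(h = 732, r = 44);
translate([1968, 1355, 0]) cylinder(h = 732, r = 44);


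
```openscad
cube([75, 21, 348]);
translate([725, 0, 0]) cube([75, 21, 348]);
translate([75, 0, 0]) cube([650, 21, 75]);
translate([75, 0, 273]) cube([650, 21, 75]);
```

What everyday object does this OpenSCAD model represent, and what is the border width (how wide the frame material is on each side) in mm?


A picture frame. The border width is 75 mm.

Four thin pieces enclosing a rectangular opening — a picture frame. The two full-height stiles are 348 mm tall; the top rail sits at z = 273 and is 75 mm tall, so the border above the opening is 348 − 273 = 75 mm, matching the stile x-width.


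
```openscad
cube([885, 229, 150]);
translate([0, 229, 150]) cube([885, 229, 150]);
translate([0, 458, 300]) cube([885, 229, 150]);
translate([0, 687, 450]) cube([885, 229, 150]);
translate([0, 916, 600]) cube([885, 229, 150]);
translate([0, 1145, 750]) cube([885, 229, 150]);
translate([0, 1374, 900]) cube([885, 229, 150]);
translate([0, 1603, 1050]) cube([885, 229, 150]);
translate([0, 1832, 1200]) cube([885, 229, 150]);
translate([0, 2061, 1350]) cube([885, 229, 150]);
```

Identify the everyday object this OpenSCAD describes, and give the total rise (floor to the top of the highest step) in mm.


A staircase. The total rise is 1500 mm.

10 identical blocks, each offset up and back from the previous — a staircase. Each step is 150 mm tall and there are 10 of them, so the total rise is 10 × 150 = 1500 mm.


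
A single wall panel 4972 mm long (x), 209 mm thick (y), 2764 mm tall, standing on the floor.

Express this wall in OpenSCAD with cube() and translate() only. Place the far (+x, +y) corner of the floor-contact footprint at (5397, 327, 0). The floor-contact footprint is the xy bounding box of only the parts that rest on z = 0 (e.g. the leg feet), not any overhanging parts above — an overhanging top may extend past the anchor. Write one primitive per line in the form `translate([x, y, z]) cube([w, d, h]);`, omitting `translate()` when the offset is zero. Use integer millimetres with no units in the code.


translate([425, 118, 0]) cube([4972, 209, 2764]);


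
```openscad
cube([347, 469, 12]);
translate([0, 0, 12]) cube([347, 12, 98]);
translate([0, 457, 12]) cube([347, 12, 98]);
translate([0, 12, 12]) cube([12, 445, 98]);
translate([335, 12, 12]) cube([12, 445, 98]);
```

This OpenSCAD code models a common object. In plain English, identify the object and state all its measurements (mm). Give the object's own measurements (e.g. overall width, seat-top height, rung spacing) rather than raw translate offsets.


An open-topped rectangular box: outside dimensions 347×469×110 mm, with a uniform wall and base thickness of 12 mm. The base is a full 347×469 slab on the floor; four walls sit on top of the base. The front and back walls (the −y and +y sides) span the full width; the two side walls fit between them.


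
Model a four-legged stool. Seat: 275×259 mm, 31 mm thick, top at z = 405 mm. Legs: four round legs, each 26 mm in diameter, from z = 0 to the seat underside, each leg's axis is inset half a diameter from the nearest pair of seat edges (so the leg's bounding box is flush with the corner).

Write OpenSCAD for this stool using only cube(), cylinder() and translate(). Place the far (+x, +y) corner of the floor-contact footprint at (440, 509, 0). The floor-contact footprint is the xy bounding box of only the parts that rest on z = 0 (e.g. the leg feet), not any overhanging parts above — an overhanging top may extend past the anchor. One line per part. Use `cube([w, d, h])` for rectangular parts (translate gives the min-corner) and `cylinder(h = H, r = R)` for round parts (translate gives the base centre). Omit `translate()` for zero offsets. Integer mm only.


translate([165, 250, 374]) cube([275, 259, 31]);
translate([178, 263, 0]) cylinder(h = 374, r = 13);
translate([427, 263, 0]) cylinder(h = 374, r = 13);
translate([178, 496, 0]) cylinder(h = 374, r = 13);
translate([427, 496, 0]) cylinder(h = 374, r = 13);


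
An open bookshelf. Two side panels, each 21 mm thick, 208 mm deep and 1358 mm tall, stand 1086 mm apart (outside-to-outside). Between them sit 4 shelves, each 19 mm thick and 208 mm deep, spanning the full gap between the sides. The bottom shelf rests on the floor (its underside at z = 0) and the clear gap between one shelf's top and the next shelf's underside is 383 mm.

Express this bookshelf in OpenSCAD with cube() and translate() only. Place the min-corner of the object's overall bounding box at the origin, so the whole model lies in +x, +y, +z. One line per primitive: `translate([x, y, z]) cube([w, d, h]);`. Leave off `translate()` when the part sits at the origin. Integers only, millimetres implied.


cube([21, 208, 1358]);
translate([1065, 0, 0]) cube([21, 208, 1358]);
translate([21, 0, 0]) cube([1044, 208, 19]);
translate([21, 0, 402]) cube([1044, 208, 19]);
translate([21, 0, 804]) cube([1044, 208, 19]);
translate([21, 0, 1206]) cube([1044, 208, 19]);


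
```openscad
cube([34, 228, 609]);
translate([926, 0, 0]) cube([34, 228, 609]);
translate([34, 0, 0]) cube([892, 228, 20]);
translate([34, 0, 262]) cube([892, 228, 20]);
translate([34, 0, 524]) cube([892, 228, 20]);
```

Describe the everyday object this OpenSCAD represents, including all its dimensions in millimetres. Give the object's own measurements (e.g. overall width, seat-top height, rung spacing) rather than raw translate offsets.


An open bookshelf. Two side panels, each 34 mm thick, 228 mm deep and 609 mm tall, stand 960 mm apart (outside-to-outside). Between them sit 3 shelves, each 20 mm thick and 228 mm deep, spanning the full gap between the sides. The bottom shelf rests on the floor (its underside at z = 0) and the clear gap between one shelf's top and the next shelf's underside is 242 mm.


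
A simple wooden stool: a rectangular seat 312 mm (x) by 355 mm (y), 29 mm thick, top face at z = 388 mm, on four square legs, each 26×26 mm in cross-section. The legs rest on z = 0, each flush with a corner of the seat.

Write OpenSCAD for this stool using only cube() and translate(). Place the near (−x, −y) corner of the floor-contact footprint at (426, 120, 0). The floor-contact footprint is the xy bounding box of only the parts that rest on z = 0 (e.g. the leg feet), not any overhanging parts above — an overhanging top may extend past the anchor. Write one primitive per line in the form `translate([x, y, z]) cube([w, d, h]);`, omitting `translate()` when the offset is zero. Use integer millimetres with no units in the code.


translate([426, 120, 359]) cube([312, 355, 29]);
translate([426, 120, 0]) cube([26, 26, 359]);
translate([712, 120, 0]) cube([26, 26, 359]);
translate([426, 449, 0]) cube([26, 26, 359]);
translate([712, 449, 0]) cube([26, 26, 359]);
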